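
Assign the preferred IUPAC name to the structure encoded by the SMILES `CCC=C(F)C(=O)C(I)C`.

Counting along the main chain through the carbonyl and the multiple bond gives 7 carbons: the parent is heptane.
A ketone (C=O on an internal carbon) is the principal characteristic group, giving the suffix -one.
The chain contains a C=C double bond, so the unsaturation ending is -ene.
Number the chain so that numbering from this end puts the carbonyl group at C-3 rather than C-5.
That gives the carbonyl at C-3; the double bond between C-4 and C-5; a fluoro group at C-4; an iodo group at C-2.
Prefixes are listed alphabetically: fluoro, iodo.
Putting it together: 4-fluoro-2-iodohept-4-en-3-one.

4-fluoro-2-iodohept-4-en-3-one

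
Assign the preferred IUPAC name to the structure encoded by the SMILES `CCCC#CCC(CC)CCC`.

The longest carbon chain that includes the multiple bond has 10 carbons, so the parent hydride is decane.
The chain contains a C≡C triple bond, so the unsaturation ending is -yne.
The numbering direction is chosen so that numbering from this end puts the triple bond at C-4 rather than C-6.
That gives the triple bond between C-4 and C-5; an ethyl group at C-7.
The name is 7-ethyldec-4-yne.

7-ethyldec-4-yne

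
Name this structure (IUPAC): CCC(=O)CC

pentan-3-one

The longest chain bearing the carbonyl is 5 carbons long (pentane).
The highest-priority functional group is a ketone (C=O on an internal carbon), so the name ends in -one.
Both numbering directions give the same locant set; either may be used.
With this numbering: the carbonyl at C-3.
Assembling the pieces gives pentan-3-one.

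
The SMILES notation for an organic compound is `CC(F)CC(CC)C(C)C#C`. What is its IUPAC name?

The longest chain bearing the multiple bond is 7 carbons long (heptane).
The chain contains a C≡C triple bond, so the unsaturation ending is -yne.
Number the chain so that numbering from this end puts the triple bond at C-1 rather than C-6.
That gives the triple bond between C-1 and C-2; an ethyl group at C-4; a fluoro group at C-6; a methyl group at C-3.
Substituent prefixes are cited in alphabetical order (multiplying prefixes like di-/tri- are ignored for ordering).
Assembling the pieces gives 4-ethyl-6-fluoro-3-methylhept-1-yne.

4-ethyl-6-fluoro-3-methylhept-1-yne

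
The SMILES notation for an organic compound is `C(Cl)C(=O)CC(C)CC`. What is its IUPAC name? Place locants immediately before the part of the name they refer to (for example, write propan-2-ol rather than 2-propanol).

1-chloro-4-methylhexan-2-one

The longest carbon chain that includes the carbonyl has 6 carbons, so the parent hydride is hexane.
The principal characteristic group is a ketone (C=O on an internal carbon), named with the suffix -one.
Number the chain so that numbering from this end puts the carbonyl group at C-2 rather than C-5.
This places the carbonyl at C-2; a chloro group at C-1; a methyl group at C-4.
Prefixes are listed alphabetically: chloro, methyl.
Putting it together: 1-chloro-4-methylhexan-2-one.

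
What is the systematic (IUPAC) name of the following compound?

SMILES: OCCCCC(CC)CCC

5-ethyloctan-1-ol

The longest chain bearing the –OH group is 8 carbons long (octane).
An alcohol (–OH) is the principal characteristic group, giving the suffix -ol.
The numbering direction is chosen so that numbering from this end puts the hydroxyl group at C-1 rather than C-8.
That gives the hydroxyl at C-1; an ethyl group at C-5.
Putting it together: 5-ethyloctan-1-ol.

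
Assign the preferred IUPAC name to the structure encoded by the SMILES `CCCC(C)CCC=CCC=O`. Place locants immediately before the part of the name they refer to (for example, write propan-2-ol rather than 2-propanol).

7-methyldec-3-enal

The longest carbon chain that includes the –CHO group and the multiple bond has 10 carbons, so the parent hydride is decane.
An aldehyde (terminal –CHO) is the principal characteristic group, giving the suffix -al.
A C=C double bond in the chain gives the infix -ene-.
Number the chain so that the aldehyde carbon is C-1 by definition.
With this numbering: the double bond between C-3 and C-4; a methyl group at C-7.
The name is 7-methyldec-3-enal.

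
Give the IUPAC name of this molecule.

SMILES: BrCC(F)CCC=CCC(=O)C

9-bromo-8-fluoronon-4-en-2-one

The longest chain bearing the carbonyl and the multiple bond is 9 carbons long (nonane).
A ketone (C=O on an internal carbon) is the principal characteristic group, giving the suffix -one.
The chain contains a C=C double bond, so the unsaturation ending is -ene.
Number the chain so that numbering from this end puts the carbonyl group at C-2 rather than C-8.
That gives the carbonyl at C-2; the double bond between C-4 and C-5; a bromo group at C-9; a fluoro group at C-8.
The substituents are ordered alphabetically, ignoring any di-/tri- multipliers.
Assembling the pieces gives 9-bromo-8-fluoronon-4-en-2-one.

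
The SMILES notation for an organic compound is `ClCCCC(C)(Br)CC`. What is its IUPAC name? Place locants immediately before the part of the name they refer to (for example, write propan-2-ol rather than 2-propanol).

4-bromo-1-chloro-4-methylhexane

The longest carbon chain is 6 atoms: the parent is hexane.
The numbering direction is chosen so that the substituent locant set {1,4,4} is lower than {3,3,6} at the first point of difference.
With this numbering: a bromo group at C-4; a chloro group at C-1; a methyl group at C-4.
The substituents are ordered alphabetically, ignoring any di-/tri- multipliers.
Putting it together: 4-bromo-1-chloro-4-methylhexane.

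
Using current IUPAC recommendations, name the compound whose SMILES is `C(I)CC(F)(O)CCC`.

The longest chain bearing the –OH group is 6 carbons long (hexane).
An alcohol (–OH) is the principal characteristic group, giving the suffix -ol.
Choose the numbering such that numbering from this end puts the hydroxyl group at C-3 rather than C-4.
This places the hydroxyl at C-3; a fluoro group at C-3; an iodo group at C-1.
Prefixes are listed alphabetically: fluoro, iodo.
The name is 3-fluoro-1-iodohexan-3-ol.

3-fluoro-1-iodohexan-3-ol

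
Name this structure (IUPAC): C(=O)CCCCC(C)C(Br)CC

Counting along the main chain through the –CHO group gives 9 carbons: the parent is nonane.
The principal characteristic group is an aldehyde (terminal –CHO), named with the suffix -al.
Number the chain so that the aldehyde carbon is C-1 by definition.
That gives a bromo group at C-7; a methyl group at C-6.
The substituents are ordered alphabetically, ignoring any di-/tri- multipliers.
Assembling the pieces gives 7-bromo-6-methylnonanal.

7-bromo-6-methylnonanal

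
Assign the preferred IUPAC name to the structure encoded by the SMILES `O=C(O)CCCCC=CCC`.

non-6-enoic acid

The longest carbon chain that includes the –COOH group and the multiple bond has 9 carbons, so the parent hydride is nonane.
The principal characteristic group is a carboxylic acid (terminal –COOH), named with the suffix -oic acid.
The chain contains a C=C double bond, so the unsaturation ending is -ene.
Number the chain so that the carboxylic acid carbon is C-1 by definition.
This places the double bond between C-6 and C-7.
Putting it together: non-6-enoic acid.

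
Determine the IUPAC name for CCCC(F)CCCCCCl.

The parent chain contains 9 carbons (nonane).
The numbering direction is chosen so that the substituent locant set {1,6} is lower than {4,9} at the first point of difference.
That gives a chloro group at C-1; a fluoro group at C-6.
Substituent prefixes are cited in alphabetical order (multiplying prefixes like di-/tri- are ignored for ordering).
The name is 1-chloro-6-fluorononane.

1-chloro-6-fluorononane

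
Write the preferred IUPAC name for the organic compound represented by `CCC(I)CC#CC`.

5-iodohept-2-yne

The longest chain bearing the multiple bond is 7 carbons long (heptane).
A C≡C triple bond in the chain gives the infix -yne-.
Number the chain so that numbering from this end puts the triple bond at C-2 rather than C-5.
With this numbering: the triple bond between C-2 and C-3; an iodo group at C-5.
Assembling the pieces gives 5-iodohept-2-yne.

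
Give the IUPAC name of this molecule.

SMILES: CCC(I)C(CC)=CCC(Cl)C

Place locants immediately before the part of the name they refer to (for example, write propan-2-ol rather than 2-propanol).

2-chloro-5-ethyl-6-iodooct-4-ene

The longest carbon chain that includes the multiple bond has 8 carbons, so the parent hydride is octane.
A C=C double bond in the chain gives the infix -ene-.
Choose the numbering such that the substituent locant set {2,5,6} is lower than {3,4,7} at the first point of difference.
That gives the double bond between C-4 and C-5; a chloro group at C-2; an ethyl group at C-5; an iodo group at C-6.
The substituents are ordered alphabetically, ignoring any di-/tri- multipliers.
The name is 2-chloro-5-ethyl-6-iodooct-4-ene.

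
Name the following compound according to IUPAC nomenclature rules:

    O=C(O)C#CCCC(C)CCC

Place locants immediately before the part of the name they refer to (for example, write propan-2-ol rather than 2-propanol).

6-methylnon-2-ynoic acid

The longest carbon chain that includes the –COOH group and the multiple bond has 9 carbons, so the parent hydride is nonane.
The principal characteristic group is a carboxylic acid (terminal –COOH), named with the suffix -oic acid.
The chain contains a C≡C triple bond, so the unsaturation ending is -yne.
Choose the numbering such that the carboxylic acid carbon is C-1 by definition.
That gives the triple bond between C-2 and C-3; a methyl group at C-6.
The name is 6-methylnon-2-ynoic acid.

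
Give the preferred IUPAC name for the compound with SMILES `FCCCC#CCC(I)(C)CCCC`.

The longest carbon chain that includes the multiple bond has 11 carbons, so the parent hydride is undecane.
A C≡C triple bond in the chain gives the infix -yne-.
Choose the numbering such that numbering from this end puts the triple bond at C-4 rather than C-7.
This places the triple bond between C-4 and C-5; a fluoro group at C-1; an iodo group at C-7; a methyl group at C-7.
Substituent prefixes are cited in alphabetical order (multiplying prefixes like di-/tri- are ignored for ordering).
Assembling the pieces gives 1-fluoro-7-iodo-7-methylundec-4-yne.

1-fluoro-7-iodo-7-methylundec-4-yne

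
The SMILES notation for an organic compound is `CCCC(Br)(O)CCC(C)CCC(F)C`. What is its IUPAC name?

Counting along the main chain through the –OH group gives 11 carbons: the parent is undecane.
An alcohol (–OH) is the principal characteristic group, giving the suffix -ol.
The numbering direction is chosen so that numbering from this end puts the hydroxyl group at C-4 rather than C-8.
That gives the hydroxyl at C-4; a bromo group at C-4; a fluoro group at C-10; a methyl group at C-7.
Substituent prefixes are cited in alphabetical order (multiplying prefixes like di-/tri- are ignored for ordering).
Assembling the pieces gives 4-bromo-10-fluoro-7-methylundecan-4-ol.

4-bromo-10-fluoro-7-methylundecan-4-ol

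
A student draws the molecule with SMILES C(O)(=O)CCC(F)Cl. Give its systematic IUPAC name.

The longest chain bearing the –COOH group is 4 carbons long (butane).
A carboxylic acid (terminal –COOH) is the principal characteristic group, giving the suffix -oic acid.
Choose the numbering such that the carboxylic acid carbon is C-1 by definition.
This places a chloro group at C-4; a fluoro group at C-4.
Prefixes are listed alphabetically: chloro, fluoro.
The name is 4-chloro-4-fluorobutanoic acid.

4-chloro-4-fluorobutanoic acid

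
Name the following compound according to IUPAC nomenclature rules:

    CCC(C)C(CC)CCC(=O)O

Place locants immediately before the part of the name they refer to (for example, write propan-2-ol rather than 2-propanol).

The longest chain bearing the –COOH group is 7 carbons long (heptane).
A carboxylic acid (terminal –COOH) is the principal characteristic group, giving the suffix -oic acid.
The numbering direction is chosen so that the carboxylic acid carbon is C-1 by definition.
That gives an ethyl group at C-4; a methyl group at C-5.
Prefixes are listed alphabetically: ethyl, methyl.
Putting it together: 4-ethyl-5-methylheptanoic acid.

4-ethyl-5-methylheptanoic acid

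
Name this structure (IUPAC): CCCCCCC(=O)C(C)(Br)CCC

Counting along the main chain through the carbonyl gives 11 carbons: the parent is undecane.
The principal characteristic group is a ketone (C=O on an internal carbon), named with the suffix -one.
The numbering direction is chosen so that numbering from this end puts the carbonyl group at C-5 rather than C-7.
That gives the carbonyl at C-5; a bromo group at C-4; a methyl group at C-4.
The substituents are ordered alphabetically, ignoring any di-/tri- multipliers.
Assembling the pieces gives 4-bromo-4-methylundecan-5-one.

4-bromo-4-methylundecan-5-one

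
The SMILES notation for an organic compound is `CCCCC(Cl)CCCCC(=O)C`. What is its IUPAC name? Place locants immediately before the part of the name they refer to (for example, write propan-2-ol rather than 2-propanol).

Counting along the main chain through the carbonyl gives 11 carbons: the parent is undecane.
The highest-priority functional group is a ketone (C=O on an internal carbon), so the name ends in -one.
The numbering direction is chosen so that numbering from this end puts the carbonyl group at C-2 rather than C-10.
That gives the carbonyl at C-2; a chloro group at C-7.
The name is 7-chloroundecan-2-one.

7-chloroundecan-2-one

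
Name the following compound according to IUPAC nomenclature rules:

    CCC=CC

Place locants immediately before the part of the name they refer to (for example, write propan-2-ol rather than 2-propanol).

pent-2-ene

The longest chain bearing the multiple bond is 5 carbons long (pentane).
A C=C double bond in the chain gives the infix -ene-.
Choose the numbering such that numbering from this end puts the double bond at C-2 rather than C-3.
That gives the double bond between C-2 and C-3.
Putting it together: pent-2-ene.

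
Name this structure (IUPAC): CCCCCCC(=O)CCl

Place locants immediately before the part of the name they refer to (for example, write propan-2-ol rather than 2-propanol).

1-chlorooctan-2-one

Counting along the main chain through the carbonyl gives 8 carbons: the parent is octane.
The principal characteristic group is a ketone (C=O on an internal carbon), named with the suffix -one.
The numbering direction is chosen so that numbering from this end puts the carbonyl group at C-2 rather than C-7.
That gives the carbonyl at C-2; a chloro group at C-1.
Putting it together: 1-chlorooctan-2-one.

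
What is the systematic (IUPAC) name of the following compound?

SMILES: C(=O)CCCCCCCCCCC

Counting along the main chain through the –CHO group gives 12 carbons: the parent is dodecane.
The principal characteristic group is an aldehyde (terminal –CHO), named with the suffix -al.
Number the chain so that the aldehyde carbon is C-1 by definition.
Putting it together: dodecanal.

dodecanal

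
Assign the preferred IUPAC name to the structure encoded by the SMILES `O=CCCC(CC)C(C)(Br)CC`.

5-bromo-4-ethyl-5-methylheptanal

The longest carbon chain that includes the –CHO group has 7 carbons, so the parent hydride is heptane.
An aldehyde (terminal –CHO) is the principal characteristic group, giving the suffix -al.
Number the chain so that the aldehyde carbon is C-1 by definition.
With this numbering: a bromo group at C-5; an ethyl group at C-4; a methyl group at C-5.
The substituents are ordered alphabetically, ignoring any di-/tri- multipliers.
Putting it together: 5-bromo-4-ethyl-5-methylheptanal.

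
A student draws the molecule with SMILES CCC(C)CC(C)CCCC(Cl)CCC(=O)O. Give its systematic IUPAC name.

The longest carbon chain that includes the –COOH group has 12 carbons, so the parent hydride is dodecane.
The principal characteristic group is a carboxylic acid (terminal –COOH), named with the suffix -oic acid.
Choose the numbering such that the carboxylic acid carbon is C-1 by definition.
That gives a chloro group at C-4; methyl groups at C-8 and C-10.
The substituents are ordered alphabetically, ignoring any di-/tri- multipliers.
Putting it together: 4-chloro-8,10-dimethyldodecanoic acid.

4-chloro-8,10-dimethyldodecanoic acid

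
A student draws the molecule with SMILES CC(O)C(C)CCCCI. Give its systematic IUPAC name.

Counting along the main chain through the –OH group gives 7 carbons: the parent is heptane.
The highest-priority functional group is an alcohol (–OH), so the name ends in -ol.
Number the chain so that numbering from this end puts the hydroxyl group at C-2 rather than C-6.
With this numbering: the hydroxyl at C-2; an iodo group at C-7; a methyl group at C-3.
Prefixes are listed alphabetically: iodo, methyl.
Assembling the pieces gives 7-iodo-3-methylheptan-2-ol.

7-iodo-3-methylheptan-2-ol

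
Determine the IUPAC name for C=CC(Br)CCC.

3-bromohex-1-ene

The longest carbon chain that includes the multiple bond has 6 carbons, so the parent hydride is hexane.
There is one C=C double bond, indicated by the ending -ene.
Number the chain so that numbering from this end puts the double bond at C-1 rather than C-5.
With this numbering: the double bond between C-1 and C-2; a bromo group at C-3.
Assembling the pieces gives 3-bromohex-1-ene.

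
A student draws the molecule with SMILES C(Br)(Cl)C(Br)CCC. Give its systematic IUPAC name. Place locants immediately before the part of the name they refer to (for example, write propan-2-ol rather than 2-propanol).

1,2-dibromo-1-chloropentane

The parent chain contains 5 carbons (pentane).
Choose the numbering such that the substituent locant set {1,1,2} is lower than {4,5,5} at the first point of difference.
With this numbering: bromo groups at C-1 and C-2; a chloro group at C-1.
The substituents are ordered alphabetically, ignoring any di-/tri- multipliers.
Putting it together: 1,2-dibromo-1-chloropentane.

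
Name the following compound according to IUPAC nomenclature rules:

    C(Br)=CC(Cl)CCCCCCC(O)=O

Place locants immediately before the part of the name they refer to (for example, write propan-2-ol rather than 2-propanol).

Counting along the main chain through the –COOH group and the multiple bond gives 10 carbons: the parent is decane.
The principal characteristic group is a carboxylic acid (terminal –COOH), named with the suffix -oic acid.
There is one C=C double bond, indicated by the ending -ene.
Choose the numbering such that the carboxylic acid carbon is C-1 by definition.
With this numbering: the double bond between C-9 and C-10; a bromo group at C-10; a chloro group at C-8.
Substituent prefixes are cited in alphabetical order (multiplying prefixes like di-/tri- are ignored for ordering).
Assembling the pieces gives 10-bromo-8-chlorodec-9-enoic acid.

10-bromo-8-chlorodec-9-enoic acid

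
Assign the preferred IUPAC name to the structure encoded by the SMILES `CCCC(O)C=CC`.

hept-2-en-4-ol

Counting along the main chain through the –OH group and the multiple bond gives 7 carbons: the parent is heptane.
The principal characteristic group is an alcohol (–OH), named with the suffix -ol.
There is one C=C double bond, indicated by the ending -ene.
Choose the numbering such that numbering from this end puts the double bond at C-2 rather than C-5.
That gives the hydroxyl at C-4; the double bond between C-2 and C-3.
The name is hept-2-en-4-ol.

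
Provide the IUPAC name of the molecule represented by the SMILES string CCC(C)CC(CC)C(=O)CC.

4-ethyl-6-methyloctan-3-one

The longest chain bearing the carbonyl is 8 carbons long (octane).
The principal characteristic group is a ketone (C=O on an internal carbon), named with the suffix -one.
Choose the numbering such that numbering from this end puts the carbonyl group at C-3 rather than C-6.
That gives the carbonyl at C-3; an ethyl group at C-4; a methyl group at C-6.
The substituents are ordered alphabetically, ignoring any di-/tri- multipliers.
Assembling the pieces gives 4-ethyl-6-methyloctan-3-one.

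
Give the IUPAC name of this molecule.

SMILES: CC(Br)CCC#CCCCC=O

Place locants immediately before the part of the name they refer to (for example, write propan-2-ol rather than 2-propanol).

The longest carbon chain that includes the –CHO group and the multiple bond has 10 carbons, so the parent hydride is decane.
An aldehyde (terminal –CHO) is the principal characteristic group, giving the suffix -al.
A C≡C triple bond in the chain gives the infix -yne-.
The numbering direction is chosen so that the aldehyde carbon is C-1 by definition.
That gives the triple bond between C-5 and C-6; a bromo group at C-9.
Assembling the pieces gives 9-bromodec-5-ynal.

9-bromodec-5-ynal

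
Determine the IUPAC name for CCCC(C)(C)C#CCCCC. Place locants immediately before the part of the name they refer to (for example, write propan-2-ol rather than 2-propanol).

The longest chain bearing the multiple bond is 10 carbons long (decane).
The chain contains a C≡C triple bond, so the unsaturation ending is -yne.
The numbering direction is chosen so that the substituent locant set {4,4} is lower than {7,7} at the first point of difference.
That gives the triple bond between C-5 and C-6; two methyl groups at C-4.
The name is 4,4-dimethyldec-5-yne.

4,4-dimethyldec-5-yne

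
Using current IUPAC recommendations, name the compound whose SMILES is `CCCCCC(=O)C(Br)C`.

The longest carbon chain that includes the carbonyl has 8 carbons, so the parent hydride is octane.
A ketone (C=O on an internal carbon) is the principal characteristic group, giving the suffix -one.
Number the chain so that numbering from this end puts the carbonyl group at C-3 rather than C-6.
This places the carbonyl at C-3; a bromo group at C-2.
Putting it together: 2-bromooctan-3-one.

2-bromooctan-3-one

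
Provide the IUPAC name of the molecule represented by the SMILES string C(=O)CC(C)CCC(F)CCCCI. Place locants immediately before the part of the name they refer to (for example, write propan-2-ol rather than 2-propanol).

The longest carbon chain that includes the –CHO group has 10 carbons, so the parent hydride is decane.
The principal characteristic group is an aldehyde (terminal –CHO), named with the suffix -al.
The numbering direction is chosen so that the aldehyde carbon is C-1 by definition.
With this numbering: a fluoro group at C-6; an iodo group at C-10; a methyl group at C-3.
Prefixes are listed alphabetically: fluoro, iodo, methyl.
The name is 6-fluoro-10-iodo-3-methyldecanal.

6-fluoro-10-iodo-3-methyldecanal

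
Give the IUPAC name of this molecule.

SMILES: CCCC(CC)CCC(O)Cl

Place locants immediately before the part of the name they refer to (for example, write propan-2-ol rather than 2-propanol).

1-chloro-4-ethylheptan-1-ol

Counting along the main chain through the –OH group gives 7 carbons: the parent is heptane.
The principal characteristic group is an alcohol (–OH), named with the suffix -ol.
Choose the numbering such that numbering from this end puts the hydroxyl group at C-1 rather than C-7.
With this numbering: the hydroxyl at C-1; a chloro group at C-1; an ethyl group at C-4.
Substituent prefixes are cited in alphabetical order (multiplying prefixes like di-/tri- are ignored for ordering).
Putting it together: 1-chloro-4-ethylheptan-1-ol.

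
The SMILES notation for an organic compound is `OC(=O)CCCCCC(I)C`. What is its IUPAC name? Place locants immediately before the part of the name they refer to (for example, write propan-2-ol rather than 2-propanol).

The longest chain bearing the –COOH group is 8 carbons long (octane).
A carboxylic acid (terminal –COOH) is the principal characteristic group, giving the suffix -oic acid.
The numbering direction is chosen so that the carboxylic acid carbon is C-1 by definition.
With this numbering: an iodo group at C-7.
Putting it together: 7-iodooctanoic acid.

7-iodooctanoic acid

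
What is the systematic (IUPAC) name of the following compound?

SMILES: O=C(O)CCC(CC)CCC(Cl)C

7-chloro-4-ethyloctanoic acid

The longest chain bearing the –COOH group is 8 carbons long (octane).
The highest-priority functional group is a carboxylic acid (terminal –COOH), so the name ends in -oic acid.
The numbering direction is chosen so that the carboxylic acid carbon is C-1 by definition.
That gives a chloro group at C-7; an ethyl group at C-4.
Prefixes are listed alphabetically: chloro, ethyl.
Assembling the pieces gives 7-chloro-4-ethyloctanoic acid.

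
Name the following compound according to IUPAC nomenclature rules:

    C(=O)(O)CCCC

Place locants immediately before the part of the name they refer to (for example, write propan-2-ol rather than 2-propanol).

pentanoic acid

Counting along the main chain through the –COOH group gives 5 carbons: the parent is pentane.
The highest-priority functional group is a carboxylic acid (terminal –COOH), so the name ends in -oic acid.
The numbering direction is chosen so that the carboxylic acid carbon is C-1 by definition.
Putting it together: pentanoic acid.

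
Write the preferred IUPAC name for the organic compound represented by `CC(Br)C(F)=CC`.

4-bromo-3-fluoropent-2-ene

Counting along the main chain through the multiple bond gives 5 carbons: the parent is pentane.
There is one C=C double bond, indicated by the ending -ene.
Number the chain so that numbering from this end puts the double bond at C-2 rather than C-3.
With this numbering: the double bond between C-2 and C-3; a bromo group at C-4; a fluoro group at C-3.
Substituent prefixes are cited in alphabetical order (multiplying prefixes like di-/tri- are ignored for ordering).
The name is 4-bromo-3-fluoropent-2-ene.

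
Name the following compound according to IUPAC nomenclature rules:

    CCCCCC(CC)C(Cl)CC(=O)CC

The longest chain bearing the carbonyl is 11 carbons long (undecane).
The principal characteristic group is a ketone (C=O on an internal carbon), named with the suffix -one.
Choose the numbering such that numbering from this end puts the carbonyl group at C-3 rather than C-9.
That gives the carbonyl at C-3; a chloro group at C-5; an ethyl group at C-6.
Prefixes are listed alphabetically: chloro, ethyl.
The name is 5-chloro-6-ethylundecan-3-one.

5-chloro-6-ethylundecan-3-one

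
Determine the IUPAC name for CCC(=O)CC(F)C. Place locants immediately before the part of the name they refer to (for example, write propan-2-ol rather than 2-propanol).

5-fluorohexan-3-one

The longest chain bearing the carbonyl is 6 carbons long (hexane).
A ketone (C=O on an internal carbon) is the principal characteristic group, giving the suffix -one.
The numbering direction is chosen so that numbering from this end puts the carbonyl group at C-3 rather than C-4.
That gives the carbonyl at C-3; a fluoro group at C-5.
The name is 5-fluorohexan-3-one.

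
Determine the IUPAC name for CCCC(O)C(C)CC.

The longest carbon chain that includes the –OH group has 7 carbons, so the parent hydride is heptane.
An alcohol (–OH) is the principal characteristic group, giving the suffix -ol.
Number the chain so that the substituent locant set {3} is lower than {5} at the first point of difference.
This places the hydroxyl at C-4; a methyl group at C-3.
Assembling the pieces gives 3-methylheptan-4-ol.

3-methylheptan-4-ol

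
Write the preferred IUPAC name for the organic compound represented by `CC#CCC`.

pent-2-yne

The longest carbon chain that includes the multiple bond has 5 carbons, so the parent hydride is pentane.
There is one C≡C triple bond, indicated by the ending -yne.
Choose the numbering such that numbering from this end puts the triple bond at C-2 rather than C-3.
That gives the triple bond between C-2 and C-3.
The name is pent-2-yne.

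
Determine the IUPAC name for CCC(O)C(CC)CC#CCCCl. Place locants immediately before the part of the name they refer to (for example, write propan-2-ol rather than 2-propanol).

The longest chain bearing the –OH group and the multiple bond is 9 carbons long (nonane).
The highest-priority functional group is an alcohol (–OH), so the name ends in -ol.
There is one C≡C triple bond, indicated by the ending -yne.
Number the chain so that numbering from this end puts the hydroxyl group at C-3 rather than C-7.
With this numbering: the hydroxyl at C-3; the triple bond between C-6 and C-7; a chloro group at C-9; an ethyl group at C-4.
Substituent prefixes are cited in alphabetical order (multiplying prefixes like di-/tri- are ignored for ordering).
Putting it together: 9-chloro-4-ethylnon-6-yn-3-ol.

9-chloro-4-ethylnon-6-yn-3-ol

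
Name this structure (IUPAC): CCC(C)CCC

The parent chain contains 6 carbons (hexane).
The numbering direction is chosen so that the substituent locant set {3} is lower than {4} at the first point of difference.
With this numbering: a methyl group at C-3.
Assembling the pieces gives 3-methylhexane.

3-methylhexane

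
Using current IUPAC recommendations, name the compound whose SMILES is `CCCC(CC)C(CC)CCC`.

The longest carbon chain is 8 atoms: the parent is octane.
Both numbering directions give the same locant set; either may be used.
This places ethyl groups at C-4 and C-5.
Assembling the pieces gives 4,5-diethyloctane.

4,5-diethyloctane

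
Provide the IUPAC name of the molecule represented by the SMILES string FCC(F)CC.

The parent chain contains 4 carbons (butane).
Choose the numbering such that the substituent locant set {1,2} is lower than {3,4} at the first point of difference.
With this numbering: fluoro groups at C-1 and C-2.
Putting it together: 1,2-difluorobutane.

1,2-difluorobutane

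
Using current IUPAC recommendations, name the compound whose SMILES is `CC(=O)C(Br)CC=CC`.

3-bromohept-5-en-2-one

The longest chain bearing the carbonyl and the multiple bond is 7 carbons long (heptane).
The principal characteristic group is a ketone (C=O on an internal carbon), named with the suffix -one.
The chain contains a C=C double bond, so the unsaturation ending is -ene.
Choose the numbering such that numbering from this end puts the carbonyl group at C-2 rather than C-6.
With this numbering: the carbonyl at C-2; the double bond between C-5 and C-6; a bromo group at C-3.
Putting it together: 3-bromohept-5-en-2-one.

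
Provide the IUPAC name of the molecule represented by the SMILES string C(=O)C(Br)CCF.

2-bromo-4-fluorobutanal

The longest carbon chain that includes the –CHO group has 4 carbons, so the parent hydride is butane.
The highest-priority functional group is an aldehyde (terminal –CHO), so the name ends in -al.
Choose the numbering such that the aldehyde carbon is C-1 by definition.
With this numbering: a bromo group at C-2; a fluoro group at C-4.
The substituents are ordered alphabetically, ignoring any di-/tri- multipliers.
The name is 2-bromo-4-fluorobutanal.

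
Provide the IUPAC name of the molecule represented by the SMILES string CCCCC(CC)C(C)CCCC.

5-ethyl-6-methyldecane

The parent chain contains 10 carbons (decane).
The numbering direction is chosen so that the locant sets are identical either way, so the alphabetically earlier ethyl substituent takes the lower locant (5 rather than 6).
This places an ethyl group at C-5; a methyl group at C-6.
Prefixes are listed alphabetically: ethyl, methyl.
Assembling the pieces gives 5-ethyl-6-methyldecane.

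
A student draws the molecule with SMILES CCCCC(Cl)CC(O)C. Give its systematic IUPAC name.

4-chlorooctan-2-ol

The longest chain bearing the –OH group is 8 carbons long (octane).
An alcohol (–OH) is the principal characteristic group, giving the suffix -ol.
Number the chain so that numbering from this end puts the hydroxyl group at C-2 rather than C-7.
That gives the hydroxyl at C-2; a chloro group at C-4.
Assembling the pieces gives 4-chlorooctan-2-ol.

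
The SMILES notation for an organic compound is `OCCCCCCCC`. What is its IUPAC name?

The longest chain bearing the –OH group is 8 carbons long (octane).
The highest-priority functional group is an alcohol (–OH), so the name ends in -ol.
The numbering direction is chosen so that numbering from this end puts the hydroxyl group at C-1 rather than C-8.
This places the hydroxyl at C-1.
Assembling the pieces gives octan-1-ol.

octan-1-ol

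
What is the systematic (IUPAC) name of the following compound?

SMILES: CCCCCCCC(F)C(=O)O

The longest chain bearing the –COOH group is 9 carbons long (nonane).
The principal characteristic group is a carboxylic acid (terminal –COOH), named with the suffix -oic acid.
Number the chain so that the carboxylic acid carbon is C-1 by definition.
With this numbering: a fluoro group at C-2.
Putting it together: 2-fluorononanoic acid.

2-fluorononanoic acid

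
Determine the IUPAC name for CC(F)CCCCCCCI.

8-fluoro-1-iodononane

The longest carbon chain is 9 atoms: the parent is nonane.
Number the chain so that the substituent locant set {1,8} is lower than {2,9} at the first point of difference.
That gives a fluoro group at C-8; an iodo group at C-1.
Prefixes are listed alphabetically: fluoro, iodo.
Putting it together: 8-fluoro-1-iodononane.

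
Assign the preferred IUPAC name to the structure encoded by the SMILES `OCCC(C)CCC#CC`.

3-methyloct-6-yn-1-ol

The longest chain bearing the –OH group and the multiple bond is 8 carbons long (octane).
The principal characteristic group is an alcohol (–OH), named with the suffix -ol.
A C≡C triple bond in the chain gives the infix -yne-.
Number the chain so that numbering from this end puts the hydroxyl group at C-1 rather than C-8.
That gives the hydroxyl at C-1; the triple bond between C-6 and C-7; a methyl group at C-3.
Putting it together: 3-methyloct-6-yn-1-ol.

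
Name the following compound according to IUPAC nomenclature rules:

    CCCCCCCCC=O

The longest carbon chain that includes the –CHO group has 9 carbons, so the parent hydride is nonane.
An aldehyde (terminal –CHO) is the principal characteristic group, giving the suffix -al.
Choose the numbering such that the aldehyde carbon is C-1 by definition.
The name is nonanal.

nonanal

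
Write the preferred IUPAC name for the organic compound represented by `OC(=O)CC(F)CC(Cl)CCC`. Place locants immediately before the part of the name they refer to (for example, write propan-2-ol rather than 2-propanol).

5-chloro-3-fluorooctanoic acid

The longest carbon chain that includes the –COOH group has 8 carbons, so the parent hydride is octane.
The highest-priority functional group is a carboxylic acid (terminal –COOH), so the name ends in -oic acid.
The numbering direction is chosen so that the carboxylic acid carbon is C-1 by definition.
That gives a chloro group at C-5; a fluoro group at C-3.
Prefixes are listed alphabetically: chloro, fluoro.
Assembling the pieces gives 5-chloro-3-fluorooctanoic acid.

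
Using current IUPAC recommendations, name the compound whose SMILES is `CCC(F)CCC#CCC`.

7-fluoronon-3-yne

The longest carbon chain that includes the multiple bond has 9 carbons, so the parent hydride is nonane.
The chain contains a C≡C triple bond, so the unsaturation ending is -yne.
Choose the numbering such that numbering from this end puts the triple bond at C-3 rather than C-6.
That gives the triple bond between C-3 and C-4; a fluoro group at C-7.
Putting it together: 7-fluoronon-3-yne.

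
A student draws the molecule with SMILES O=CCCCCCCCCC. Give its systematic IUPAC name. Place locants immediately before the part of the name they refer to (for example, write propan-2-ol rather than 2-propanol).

Counting along the main chain through the –CHO group gives 10 carbons: the parent is decane.
The highest-priority functional group is an aldehyde (terminal –CHO), so the name ends in -al.
Choose the numbering such that the aldehyde carbon is C-1 by definition.
Putting it together: decanal.

decanal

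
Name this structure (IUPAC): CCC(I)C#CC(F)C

Counting along the main chain through the multiple bond gives 7 carbons: the parent is heptane.
A C≡C triple bond in the chain gives the infix -yne-.
Number the chain so that numbering from this end puts the triple bond at C-3 rather than C-4.
With this numbering: the triple bond between C-3 and C-4; a fluoro group at C-2; an iodo group at C-5.
The substituents are ordered alphabetically, ignoring any di-/tri- multipliers.
Putting it together: 2-fluoro-5-iodohept-3-yne.

2-fluoro-5-iodohept-3-yne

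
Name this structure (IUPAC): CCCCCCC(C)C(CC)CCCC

5-ethyl-6-methyldodecane

The longest continuous carbon chain has 12 atoms, so the parent hydride is dodecane.
Number the chain so that the substituent locant set {5,6} is lower than {7,8} at the first point of difference.
That gives an ethyl group at C-5; a methyl group at C-6.
Substituent prefixes are cited in alphabetical order (multiplying prefixes like di-/tri- are ignored for ordering).
Putting it together: 5-ethyl-6-methyldodecane.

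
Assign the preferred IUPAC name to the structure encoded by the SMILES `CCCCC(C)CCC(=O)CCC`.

The longest chain bearing the carbonyl is 11 carbons long (undecane).
The highest-priority functional group is a ketone (C=O on an internal carbon), so the name ends in -one.
The numbering direction is chosen so that numbering from this end puts the carbonyl group at C-4 rather than C-8.
This places the carbonyl at C-4; a methyl group at C-7.
Assembling the pieces gives 7-methylundecan-4-one.

7-methylundecan-4-one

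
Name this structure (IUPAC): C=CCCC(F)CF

5,6-difluorohex-1-ene

Counting along the main chain through the multiple bond gives 6 carbons: the parent is hexane.
The chain contains a C=C double bond, so the unsaturation ending is -ene.
The numbering direction is chosen so that numbering from this end puts the double bond at C-1 rather than C-5.
With this numbering: the double bond between C-1 and C-2; fluoro groups at C-5 and C-6.
Assembling the pieces gives 5,6-difluorohex-1-ene.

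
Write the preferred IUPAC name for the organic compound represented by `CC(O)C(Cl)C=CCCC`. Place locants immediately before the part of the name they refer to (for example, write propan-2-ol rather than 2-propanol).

Counting along the main chain through the –OH group and the multiple bond gives 8 carbons: the parent is octane.
The highest-priority functional group is an alcohol (–OH), so the name ends in -ol.
A C=C double bond in the chain gives the infix -ene-.
Number the chain so that numbering from this end puts the hydroxyl group at C-2 rather than C-7.
That gives the hydroxyl at C-2; the double bond between C-4 and C-5; a chloro group at C-3.
Assembling the pieces gives 3-chlorooct-4-en-2-ol.

3-chlorooct-4-en-2-ol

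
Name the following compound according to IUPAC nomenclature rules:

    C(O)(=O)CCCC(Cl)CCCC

The longest chain bearing the –COOH group is 9 carbons long (nonane).
A carboxylic acid (terminal –COOH) is the principal characteristic group, giving the suffix -oic acid.
Choose the numbering such that the carboxylic acid carbon is C-1 by definition.
That gives a chloro group at C-5.
Putting it together: 5-chlorononanoic acid.

5-chlorononanoic acid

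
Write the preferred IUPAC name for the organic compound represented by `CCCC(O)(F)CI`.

The longest chain bearing the –OH group is 5 carbons long (pentane).
An alcohol (–OH) is the principal characteristic group, giving the suffix -ol.
Choose the numbering such that numbering from this end puts the hydroxyl group at C-2 rather than C-4.
That gives the hydroxyl at C-2; a fluoro group at C-2; an iodo group at C-1.
Substituent prefixes are cited in alphabetical order (multiplying prefixes like di-/tri- are ignored for ordering).
The name is 2-fluoro-1-iodopentan-2-ol.

2-fluoro-1-iodopentan-2-ol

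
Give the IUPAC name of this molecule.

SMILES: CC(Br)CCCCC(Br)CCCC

2,7-dibromoundecane

The longest carbon chain is 11 atoms: the parent is undecane.
The numbering direction is chosen so that the substituent locant set {2,7} is lower than {5,10} at the first point of difference.
With this numbering: bromo groups at C-2 and C-7.
Assembling the pieces gives 2,7-dibromoundecane.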